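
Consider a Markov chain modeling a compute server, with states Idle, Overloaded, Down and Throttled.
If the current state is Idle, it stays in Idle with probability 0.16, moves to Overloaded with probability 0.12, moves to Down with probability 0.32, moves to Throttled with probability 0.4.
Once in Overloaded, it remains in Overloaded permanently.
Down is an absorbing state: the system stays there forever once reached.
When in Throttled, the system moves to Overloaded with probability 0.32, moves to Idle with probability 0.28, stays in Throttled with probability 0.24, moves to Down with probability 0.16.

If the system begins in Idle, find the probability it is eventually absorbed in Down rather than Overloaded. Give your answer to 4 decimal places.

0.5836

Let h(s) be the probability of absorption at Down starting from transient state s. Then h(Down) = 1 and h(Overloaded) = 0. By first-step analysis:
h(Idle) = 0.16·h(Idle) + 0.12·0 + 0.32·1 + 0.4·h(Throttled)
h(Throttled) = 0.28·h(Idle) + 0.32·0 + 0.16·1 + 0.24·h(Throttled)
Solving: h(Idle) = 0.5836, h(Throttled) = 0.4255.
Starting from Idle, the probability is 0.5836.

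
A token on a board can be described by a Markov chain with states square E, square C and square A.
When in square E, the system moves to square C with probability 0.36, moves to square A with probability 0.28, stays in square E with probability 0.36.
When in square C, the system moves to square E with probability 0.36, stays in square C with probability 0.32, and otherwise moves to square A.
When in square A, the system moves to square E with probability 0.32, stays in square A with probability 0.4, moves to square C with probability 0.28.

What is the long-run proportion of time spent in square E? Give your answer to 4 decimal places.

0.3467

Let the stationary distribution be π with π = πP and π_1 + π_2 + π_3 = 1.
π_1 = 0.36·π_1 + 0.36·π_2 + 0.32·π_3
π_2 = 0.36·π_1 + 0.32·π_2 + 0.28·π_3
Solving with the normalization constraint gives π = (0.3467, 0.3206, 0.3328).
So the stationary probability of square E is 0.3467.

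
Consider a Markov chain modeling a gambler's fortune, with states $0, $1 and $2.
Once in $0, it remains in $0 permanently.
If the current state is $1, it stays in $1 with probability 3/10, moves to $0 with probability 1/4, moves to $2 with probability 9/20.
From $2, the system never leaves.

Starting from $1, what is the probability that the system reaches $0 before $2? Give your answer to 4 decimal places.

Let h(s) be the probability of absorption at $0 starting from transient state s. Then h($0) = 1 and h($2) = 0. By first-step analysis:
h($1) = 0.25·1 + 0.3·h($1) + 0.45·0
Solving: h($1) = 0.3571.
Starting from $1, the probability is 0.3571.

0.3571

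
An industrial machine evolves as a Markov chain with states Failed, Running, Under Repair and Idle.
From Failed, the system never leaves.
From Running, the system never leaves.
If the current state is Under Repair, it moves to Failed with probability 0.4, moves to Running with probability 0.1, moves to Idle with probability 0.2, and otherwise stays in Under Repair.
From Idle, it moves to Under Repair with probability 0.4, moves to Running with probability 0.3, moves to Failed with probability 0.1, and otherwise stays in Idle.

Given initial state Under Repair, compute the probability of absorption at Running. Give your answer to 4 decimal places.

Let h(s) be the probability of absorption at Running starting from transient state s. Then h(Running) = 1 and h(Failed) = 0. By first-step analysis:
h(Under Repair) = 0.4·0 + 0.1·1 + 0.3·h(Under Repair) + 0.2·h(Idle)
h(Idle) = 0.1·0 + 0.3·1 + 0.4·h(Under Repair) + 0.2·h(Idle)
Solving: h(Under Repair) = 0.2917, h(Idle) = 0.5208.
Starting from Under Repair, the probability is 0.2917.

0.2917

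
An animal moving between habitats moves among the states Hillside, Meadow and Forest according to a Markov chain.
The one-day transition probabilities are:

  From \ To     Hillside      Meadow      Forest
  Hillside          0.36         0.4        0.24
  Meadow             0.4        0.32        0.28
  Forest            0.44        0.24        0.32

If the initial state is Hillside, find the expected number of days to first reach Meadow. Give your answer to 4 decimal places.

Let t(s) be the expected number of days to first reach Meadow from state s, with t(Meadow) = 0. Conditioning on the first day:
t(Hillside) = 1 + 0.36·t(Hillside) + 0.24·t(Forest)
t(Forest) = 1 + 0.44·t(Hillside) + 0.32·t(Forest)
Solving: t(Hillside) = 2.7913, t(Forest) = 3.2767.
Expected days from Hillside to Meadow: 2.7913.

2.7913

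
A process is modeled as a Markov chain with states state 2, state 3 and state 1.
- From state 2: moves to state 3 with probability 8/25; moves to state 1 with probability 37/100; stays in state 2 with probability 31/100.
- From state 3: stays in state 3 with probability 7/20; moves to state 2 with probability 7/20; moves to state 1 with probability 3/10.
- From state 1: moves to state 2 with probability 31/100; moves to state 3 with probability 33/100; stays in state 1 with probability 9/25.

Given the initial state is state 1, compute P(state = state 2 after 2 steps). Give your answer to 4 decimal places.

0.3232

Sum over the intermediate state after 1 step:
P = P(state 1→state 2)·P(state 2→state 2) + P(state 1→state 3)·P(state 3→state 2) + P(state 1→state 1)·P(state 1→state 2)
  = 0.31×0.31 + 0.33×0.35 + 0.36×0.31
  = 0.0961 + 0.1155 + 0.1116 = 0.3232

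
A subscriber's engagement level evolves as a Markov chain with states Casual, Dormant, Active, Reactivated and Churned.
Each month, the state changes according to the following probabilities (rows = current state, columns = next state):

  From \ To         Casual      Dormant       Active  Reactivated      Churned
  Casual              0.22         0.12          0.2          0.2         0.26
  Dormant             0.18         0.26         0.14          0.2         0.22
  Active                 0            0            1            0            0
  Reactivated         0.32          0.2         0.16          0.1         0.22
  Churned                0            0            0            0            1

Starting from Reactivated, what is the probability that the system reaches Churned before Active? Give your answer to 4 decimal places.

Let h(s) be the probability of absorption at Churned starting from transient state s. Then h(Churned) = 1 and h(Active) = 0. By first-step analysis:
h(Casual) = 0.22·h(Casual) + 0.12·h(Dormant) + 0.2·0 + 0.2·h(Reactivated) + 0.26·1
h(Dormant) = 0.18·h(Casual) + 0.26·h(Dormant) + 0.14·0 + 0.2·h(Reactivated) + 0.22·1
h(Reactivated) = 0.32·h(Casual) + 0.2·h(Dormant) + 0.16·0 + 0.1·h(Reactivated) + 0.22·1
Solving: h(Casual) = 0.5734, h(Dormant) = 0.5936, h(Reactivated) = 0.5802.
Starting from Reactivated, the probability is 0.5802.

0.5802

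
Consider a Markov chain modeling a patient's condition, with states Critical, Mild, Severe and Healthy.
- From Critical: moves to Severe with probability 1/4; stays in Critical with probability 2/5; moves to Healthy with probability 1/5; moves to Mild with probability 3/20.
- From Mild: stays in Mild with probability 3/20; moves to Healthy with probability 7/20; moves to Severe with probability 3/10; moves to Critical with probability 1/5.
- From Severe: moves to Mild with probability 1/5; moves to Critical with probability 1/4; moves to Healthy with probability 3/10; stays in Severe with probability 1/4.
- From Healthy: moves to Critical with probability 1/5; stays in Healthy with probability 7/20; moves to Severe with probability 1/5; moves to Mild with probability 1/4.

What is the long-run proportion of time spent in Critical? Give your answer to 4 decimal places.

Let the stationary distribution be π with π = πP and π_1 + π_2 + π_3 + π_4 = 1.
π_1 = 0.4·π_1 + 0.2·π_2 + 0.25·π_3 + 0.2·π_4
π_2 = 0.15·π_1 + 0.15·π_2 + 0.2·π_3 + 0.25·π_4
π_3 = 0.25·π_1 + 0.3·π_2 + 0.25·π_3 + 0.2·π_4
Solving with the normalization constraint gives π = (0.2653, 0.1920, 0.2447, 0.2980).
So the stationary probability of Critical is 0.2653.

0.2653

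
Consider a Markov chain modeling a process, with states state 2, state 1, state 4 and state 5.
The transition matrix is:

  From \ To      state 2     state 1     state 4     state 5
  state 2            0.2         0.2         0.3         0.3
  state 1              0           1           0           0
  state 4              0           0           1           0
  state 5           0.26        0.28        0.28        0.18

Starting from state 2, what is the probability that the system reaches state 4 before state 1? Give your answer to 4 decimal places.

Let h(s) be the probability of absorption at state 4 starting from transient state s. Then h(state 4) = 1 and h(state 1) = 0. By first-step analysis:
h(state 2) = 0.2·h(state 2) + 0.2·0 + 0.3·1 + 0.3·h(state 5)
h(state 5) = 0.26·h(state 2) + 0.28·0 + 0.28·1 + 0.18·h(state 5)
Solving: h(state 2) = 0.5709, h(state 5) = 0.5225.
Starting from state 2, the probability is 0.5709.

0.5709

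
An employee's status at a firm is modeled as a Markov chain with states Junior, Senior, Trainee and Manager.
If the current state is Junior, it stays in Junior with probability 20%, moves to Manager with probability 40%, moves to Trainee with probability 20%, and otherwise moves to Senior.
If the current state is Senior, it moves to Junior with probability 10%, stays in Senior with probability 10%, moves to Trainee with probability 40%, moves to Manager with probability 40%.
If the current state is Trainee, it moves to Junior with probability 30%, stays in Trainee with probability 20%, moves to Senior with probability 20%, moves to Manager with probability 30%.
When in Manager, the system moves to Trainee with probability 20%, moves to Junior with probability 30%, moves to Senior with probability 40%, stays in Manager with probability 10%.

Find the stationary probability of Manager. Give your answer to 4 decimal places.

0.2887

Let the stationary distribution be π with π = πP and π_1 + π_2 + π_3 + π_4 = 1.
π_1 = 0.2·π_1 + 0.1·π_2 + 0.3·π_3 + 0.3·π_4
π_2 = 0.2·π_1 + 0.1·π_2 + 0.2·π_3 + 0.4·π_4
π_3 = 0.2·π_1 + 0.4·π_2 + 0.2·π_3 + 0.2·π_4
Solving with the normalization constraint gives π = (0.2301, 0.2343, 0.2469, 0.2887).
So the stationary probability of Manager is 0.2887.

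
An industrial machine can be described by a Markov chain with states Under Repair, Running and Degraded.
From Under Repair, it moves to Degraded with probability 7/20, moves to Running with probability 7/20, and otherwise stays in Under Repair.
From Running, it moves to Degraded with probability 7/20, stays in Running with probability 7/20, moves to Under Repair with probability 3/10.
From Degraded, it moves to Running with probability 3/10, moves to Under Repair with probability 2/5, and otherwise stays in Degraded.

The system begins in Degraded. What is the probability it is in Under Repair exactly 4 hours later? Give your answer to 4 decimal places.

Propagate the distribution vector 4 hours from Degraded.
After 0 hours: (0.0000, 0.0000, 1.0000)
After 1 hour: (0.4000, 0.3000, 0.3000)
After 2 hours: (0.3300, 0.3350, 0.3350)
After 3 hours: (0.3335, 0.3333, 0.3333)
After 4 hours: (0.3333, 0.3333, 0.3333)
P(in Under Repair after 4 hours) = 0.3333

0.3333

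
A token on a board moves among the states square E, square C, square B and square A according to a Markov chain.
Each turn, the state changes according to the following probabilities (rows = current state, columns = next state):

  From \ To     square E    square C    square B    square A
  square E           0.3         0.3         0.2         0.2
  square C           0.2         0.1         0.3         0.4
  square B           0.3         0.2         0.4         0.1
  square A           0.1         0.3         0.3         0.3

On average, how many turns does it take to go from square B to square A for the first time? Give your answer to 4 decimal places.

5.2607

Let t(s) be the expected number of turns to first reach square A from state s, with t(square A) = 0. Conditioning on the first turn:
t(square E) = 1 + 0.3·t(square E) + 0.3·t(square C) + 0.2·t(square B)
t(square C) = 1 + 0.2·t(square E) + 0.1·t(square C) + 0.3·t(square B)
t(square B) = 1 + 0.3·t(square E) + 0.2·t(square C) + 0.4·t(square B)
Solving: t(square E) = 4.5972, t(square C) = 3.8863, t(square B) = 5.2607.
Expected turns from square B to square A: 5.2607.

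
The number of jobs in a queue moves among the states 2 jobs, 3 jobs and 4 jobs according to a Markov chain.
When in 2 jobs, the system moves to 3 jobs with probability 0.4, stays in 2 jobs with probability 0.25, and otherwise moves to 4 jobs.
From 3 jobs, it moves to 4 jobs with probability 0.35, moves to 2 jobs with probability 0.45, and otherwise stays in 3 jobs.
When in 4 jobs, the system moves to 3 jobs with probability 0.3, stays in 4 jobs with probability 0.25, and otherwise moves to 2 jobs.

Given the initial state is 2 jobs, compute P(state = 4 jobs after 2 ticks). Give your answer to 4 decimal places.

0.3150

Sum over the intermediate state after 1 tick:
P = P(2 jobs→2 jobs)·P(2 jobs→4 jobs) + P(2 jobs→3 jobs)·P(3 jobs→4 jobs) + P(2 jobs→4 jobs)·P(4 jobs→4 jobs)
  = 0.25×0.35 + 0.4×0.35 + 0.35×0.25
  = 0.0875 + 0.1400 + 0.0875 = 0.3150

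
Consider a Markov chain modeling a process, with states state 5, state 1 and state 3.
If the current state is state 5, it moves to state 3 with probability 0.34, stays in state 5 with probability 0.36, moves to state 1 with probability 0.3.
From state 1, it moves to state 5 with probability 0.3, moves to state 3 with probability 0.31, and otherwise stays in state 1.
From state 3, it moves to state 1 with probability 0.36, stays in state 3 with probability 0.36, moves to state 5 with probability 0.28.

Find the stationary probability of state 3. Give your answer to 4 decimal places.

Let the stationary distribution be π with π = πP and π_1 + π_2 + π_3 = 1.
π_1 = 0.36·π_1 + 0.3·π_2 + 0.28·π_3
π_2 = 0.3·π_1 + 0.39·π_2 + 0.36·π_3
Solving with the normalization constraint gives π = (0.3120, 0.3518, 0.3362).
So the stationary probability of state 3 is 0.3362.

0.3362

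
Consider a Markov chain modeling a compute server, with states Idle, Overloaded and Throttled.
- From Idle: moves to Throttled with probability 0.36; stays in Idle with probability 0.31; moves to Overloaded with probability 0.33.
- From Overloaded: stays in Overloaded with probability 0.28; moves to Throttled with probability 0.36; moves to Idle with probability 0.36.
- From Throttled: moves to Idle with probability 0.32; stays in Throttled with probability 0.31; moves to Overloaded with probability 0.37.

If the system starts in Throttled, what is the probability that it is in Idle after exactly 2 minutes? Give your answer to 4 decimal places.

Sum over the intermediate state after 1 minute:
P = P(Throttled→Idle)·P(Idle→Idle) + P(Throttled→Overloaded)·P(Overloaded→Idle) + P(Throttled→Throttled)·P(Throttled→Idle)
  = 0.32×0.31 + 0.37×0.36 + 0.31×0.32
  = 0.0992 + 0.1332 + 0.0992 = 0.3316

0.3316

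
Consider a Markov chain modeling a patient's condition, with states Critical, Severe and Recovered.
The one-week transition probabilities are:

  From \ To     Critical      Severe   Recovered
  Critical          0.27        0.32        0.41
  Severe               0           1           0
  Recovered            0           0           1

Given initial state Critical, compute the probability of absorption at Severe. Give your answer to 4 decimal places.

0.4384

Let h(s) be the probability of absorption at Severe starting from transient state s. Then h(Severe) = 1 and h(Recovered) = 0. By first-step analysis:
h(Critical) = 0.27·h(Critical) + 0.32·1 + 0.41·0
Solving: h(Critical) = 0.4384.
Starting from Critical, the probability is 0.4384.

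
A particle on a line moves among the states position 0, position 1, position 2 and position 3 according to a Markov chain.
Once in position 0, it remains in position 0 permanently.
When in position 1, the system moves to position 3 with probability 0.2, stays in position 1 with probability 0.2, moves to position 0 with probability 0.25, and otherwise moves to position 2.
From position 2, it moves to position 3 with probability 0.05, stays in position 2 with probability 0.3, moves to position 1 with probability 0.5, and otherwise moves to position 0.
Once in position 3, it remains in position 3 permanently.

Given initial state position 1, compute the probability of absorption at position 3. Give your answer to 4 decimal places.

0.4091

Let h(s) be the probability of absorption at position 3 starting from transient state s. Then h(position 3) = 1 and h(position 0) = 0. By first-step analysis:
h(position 1) = 0.25·0 + 0.2·h(position 1) + 0.35·h(position 2) + 0.2·1
h(position 2) = 0.15·0 + 0.5·h(position 1) + 0.3·h(position 2) + 0.05·1
Solving: h(position 1) = 0.4091, h(position 2) = 0.3636.
Starting from position 1, the probability is 0.4091.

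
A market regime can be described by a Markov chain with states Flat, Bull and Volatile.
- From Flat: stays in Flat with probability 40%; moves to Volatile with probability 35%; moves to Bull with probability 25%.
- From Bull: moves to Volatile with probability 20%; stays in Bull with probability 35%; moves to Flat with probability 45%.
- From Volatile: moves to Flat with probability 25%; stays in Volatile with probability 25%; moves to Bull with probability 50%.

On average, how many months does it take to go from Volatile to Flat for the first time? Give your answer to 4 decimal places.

2.9677

Let t(s) be the expected number of months to first reach Flat from state s, with t(Flat) = 0. Conditioning on the first month:
t(Bull) = 1 + 0.35·t(Bull) + 0.2·t(Volatile)
t(Volatile) = 1 + 0.5·t(Bull) + 0.25·t(Volatile)
Solving: t(Bull) = 2.4516, t(Volatile) = 2.9677.
Expected months from Volatile to Flat: 2.9677.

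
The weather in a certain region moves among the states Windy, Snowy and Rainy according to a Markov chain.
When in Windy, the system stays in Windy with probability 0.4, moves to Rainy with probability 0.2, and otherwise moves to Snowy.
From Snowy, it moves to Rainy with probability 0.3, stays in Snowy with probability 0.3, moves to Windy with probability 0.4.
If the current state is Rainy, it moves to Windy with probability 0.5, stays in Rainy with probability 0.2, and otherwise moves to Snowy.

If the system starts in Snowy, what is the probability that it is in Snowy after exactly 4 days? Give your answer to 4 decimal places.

0.3423

Propagate the distribution vector 4 days from Snowy.
After 0 days: (0.0000, 1.0000, 0.0000)
After 1 day: (0.4000, 0.3000, 0.3000)
After 2 days: (0.4300, 0.3400, 0.2300)
After 3 days: (0.4230, 0.3430, 0.2340)
After 4 days: (0.4234, 0.3423, 0.2343)
P(in Snowy after 4 days) = 0.3423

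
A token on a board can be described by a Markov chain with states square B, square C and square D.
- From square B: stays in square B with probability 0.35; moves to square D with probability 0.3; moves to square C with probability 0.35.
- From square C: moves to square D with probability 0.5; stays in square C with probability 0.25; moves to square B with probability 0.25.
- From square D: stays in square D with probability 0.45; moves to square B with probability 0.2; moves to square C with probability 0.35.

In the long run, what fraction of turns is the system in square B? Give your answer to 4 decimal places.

Let the stationary distribution be π with π = πP and π_1 + π_2 + π_3 = 1.
π_1 = 0.35·π_1 + 0.25·π_2 + 0.2·π_3
π_2 = 0.35·π_1 + 0.25·π_2 + 0.35·π_3
Solving with the normalization constraint gives π = (0.2540, 0.3182, 0.4278).
So the stationary probability of square B is 0.2540.

0.2540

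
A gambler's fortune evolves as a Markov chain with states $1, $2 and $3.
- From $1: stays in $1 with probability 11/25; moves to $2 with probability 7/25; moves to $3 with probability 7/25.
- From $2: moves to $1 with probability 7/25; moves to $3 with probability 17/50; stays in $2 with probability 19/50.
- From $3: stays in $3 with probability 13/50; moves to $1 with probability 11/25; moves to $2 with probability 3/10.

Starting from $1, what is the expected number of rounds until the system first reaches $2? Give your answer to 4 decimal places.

Let t(s) be the expected number of rounds to first reach $2 from state s, with t($2) = 0. Conditioning on the first round:
t($1) = 1 + 0.44·t($1) + 0.28·t($3)
t($3) = 1 + 0.44·t($1) + 0.26·t($3)
Solving: t($1) = 3.5027, t($3) = 3.4341.
Expected rounds from $1 to $2: 3.5027.

3.5027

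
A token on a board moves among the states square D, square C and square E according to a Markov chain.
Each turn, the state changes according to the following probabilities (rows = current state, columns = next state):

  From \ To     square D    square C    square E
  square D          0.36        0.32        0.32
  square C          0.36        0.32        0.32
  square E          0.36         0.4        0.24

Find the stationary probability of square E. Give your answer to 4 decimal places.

0.2963

Let the stationary distribution be π with π = πP and π_1 + π_2 + π_3 = 1.
π_1 = 0.36·π_1 + 0.36·π_2 + 0.36·π_3
π_2 = 0.32·π_1 + 0.32·π_2 + 0.4·π_3
Solving with the normalization constraint gives π = (0.3600, 0.3437, 0.2963).
So the stationary probability of square E is 0.2963.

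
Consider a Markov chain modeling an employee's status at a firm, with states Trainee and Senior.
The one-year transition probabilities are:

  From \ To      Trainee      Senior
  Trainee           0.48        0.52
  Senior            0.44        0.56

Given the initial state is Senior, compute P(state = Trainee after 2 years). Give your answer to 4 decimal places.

0.4576

Sum over the intermediate state after 1 year:
P = P(Senior→Trainee)·P(Trainee→Trainee) + P(Senior→Senior)·P(Senior→Trainee)
  = 0.44×0.48 + 0.56×0.44
  = 0.2112 + 0.2464 = 0.4576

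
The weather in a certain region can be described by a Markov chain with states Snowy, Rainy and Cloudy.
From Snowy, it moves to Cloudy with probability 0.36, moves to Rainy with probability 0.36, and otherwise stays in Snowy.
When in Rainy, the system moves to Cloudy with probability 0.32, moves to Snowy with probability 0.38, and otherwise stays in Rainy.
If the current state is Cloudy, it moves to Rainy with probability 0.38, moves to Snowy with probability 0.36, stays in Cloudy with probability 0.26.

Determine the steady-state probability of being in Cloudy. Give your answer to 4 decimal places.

0.3147

Let the stationary distribution be π with π = πP and π_1 + π_2 + π_3 = 1.
π_1 = 0.28·π_1 + 0.38·π_2 + 0.36·π_3
π_2 = 0.36·π_1 + 0.3·π_2 + 0.38·π_3
Solving with the normalization constraint gives π = (0.3397, 0.3456, 0.3147).
So the stationary probability of Cloudy is 0.3147.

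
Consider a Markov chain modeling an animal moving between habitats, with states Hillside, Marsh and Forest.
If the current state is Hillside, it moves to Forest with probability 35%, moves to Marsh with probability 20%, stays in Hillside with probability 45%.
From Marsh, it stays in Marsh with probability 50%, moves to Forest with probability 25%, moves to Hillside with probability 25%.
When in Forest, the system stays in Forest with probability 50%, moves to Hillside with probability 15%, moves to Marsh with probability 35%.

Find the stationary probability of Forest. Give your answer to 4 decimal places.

0.3689

Let the stationary distribution be π with π = πP and π_1 + π_2 + π_3 = 1.
π_1 = 0.45·π_1 + 0.25·π_2 + 0.15·π_3
π_2 = 0.2·π_1 + 0.5·π_2 + 0.35·π_3
Solving with the normalization constraint gives π = (0.2664, 0.3648, 0.3689).
So the stationary probability of Forest is 0.3689.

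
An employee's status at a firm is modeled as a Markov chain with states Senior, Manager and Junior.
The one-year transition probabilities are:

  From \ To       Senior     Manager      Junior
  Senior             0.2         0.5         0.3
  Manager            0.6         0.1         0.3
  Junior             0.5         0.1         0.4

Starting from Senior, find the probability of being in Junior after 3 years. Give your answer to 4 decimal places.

Propagate the distribution vector 3 years from Senior.
After 0 years: (1.0000, 0.0000, 0.0000)
After 1 year: (0.2000, 0.5000, 0.3000)
After 2 years: (0.4900, 0.1800, 0.3300)
After 3 years: (0.3710, 0.2960, 0.3330)
P(in Junior after 3 years) = 0.3330

0.3330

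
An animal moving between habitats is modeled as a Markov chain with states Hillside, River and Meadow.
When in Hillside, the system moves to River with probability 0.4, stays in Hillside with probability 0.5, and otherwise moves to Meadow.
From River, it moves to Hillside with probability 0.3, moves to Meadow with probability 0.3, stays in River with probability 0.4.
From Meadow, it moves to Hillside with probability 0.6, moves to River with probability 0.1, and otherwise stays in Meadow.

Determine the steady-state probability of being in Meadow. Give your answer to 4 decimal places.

0.2093

Let the stationary distribution be π with π = πP and π_1 + π_2 + π_3 = 1.
π_1 = 0.5·π_1 + 0.3·π_2 + 0.6·π_3
π_2 = 0.4·π_1 + 0.4·π_2 + 0.1·π_3
Solving with the normalization constraint gives π = (0.4535, 0.3372, 0.2093).
So the stationary probability of Meadow is 0.2093.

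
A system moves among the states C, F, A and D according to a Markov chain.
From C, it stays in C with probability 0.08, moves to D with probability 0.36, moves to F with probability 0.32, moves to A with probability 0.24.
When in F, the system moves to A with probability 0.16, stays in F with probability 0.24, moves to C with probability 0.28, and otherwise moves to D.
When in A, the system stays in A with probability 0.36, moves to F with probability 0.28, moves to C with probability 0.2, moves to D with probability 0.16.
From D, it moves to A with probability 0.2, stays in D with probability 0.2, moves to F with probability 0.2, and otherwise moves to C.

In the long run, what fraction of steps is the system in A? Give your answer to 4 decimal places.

Let the stationary distribution be π with π = πP and π_1 + π_2 + π_3 + π_4 = 1.
π_1 = 0.08·π_1 + 0.28·π_2 + 0.2·π_3 + 0.4·π_4
π_2 = 0.32·π_1 + 0.24·π_2 + 0.28·π_3 + 0.2·π_4
π_3 = 0.24·π_1 + 0.16·π_2 + 0.36·π_3 + 0.2·π_4
Solving with the normalization constraint gives π = (0.2436, 0.2586, 0.2374, 0.2605).
So the stationary probability of A is 0.2374.

0.2374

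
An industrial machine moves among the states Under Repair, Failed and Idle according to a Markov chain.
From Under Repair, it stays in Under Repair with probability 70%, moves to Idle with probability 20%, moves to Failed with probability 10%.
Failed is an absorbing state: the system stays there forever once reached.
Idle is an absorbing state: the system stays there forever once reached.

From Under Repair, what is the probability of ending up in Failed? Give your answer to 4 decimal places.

Let h(s) be the probability of absorption at Failed starting from transient state s. Then h(Failed) = 1 and h(Idle) = 0. By first-step analysis:
h(Under Repair) = 0.7·h(Under Repair) + 0.1·1 + 0.2·0
Solving: h(Under Repair) = 0.3333.
Starting from Under Repair, the probability is 0.3333.

0.3333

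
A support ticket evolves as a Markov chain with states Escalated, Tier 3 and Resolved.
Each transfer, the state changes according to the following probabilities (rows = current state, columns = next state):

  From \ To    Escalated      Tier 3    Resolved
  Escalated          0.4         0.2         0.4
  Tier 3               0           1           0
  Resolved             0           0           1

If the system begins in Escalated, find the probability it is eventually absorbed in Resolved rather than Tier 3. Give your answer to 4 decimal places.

Let h(s) be the probability of absorption at Resolved starting from transient state s. Then h(Resolved) = 1 and h(Tier 3) = 0. By first-step analysis:
h(Escalated) = 0.4·h(Escalated) + 0.2·0 + 0.4·1
Solving: h(Escalated) = 0.6667.
Starting from Escalated, the probability is 0.6667.

0.6667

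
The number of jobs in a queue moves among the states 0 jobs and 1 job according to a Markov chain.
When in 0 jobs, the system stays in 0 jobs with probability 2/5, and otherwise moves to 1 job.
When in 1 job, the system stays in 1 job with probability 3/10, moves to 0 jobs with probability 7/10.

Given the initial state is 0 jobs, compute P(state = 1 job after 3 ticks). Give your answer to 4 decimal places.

Propagate the distribution vector 3 ticks from 0 jobs.
After 0 ticks: (1.0000, 0.0000)
After 1 tick: (0.4000, 0.6000)
After 2 ticks: (0.5800, 0.4200)
After 3 ticks: (0.5260, 0.4740)
P(in 1 job after 3 ticks) = 0.4740

0.4740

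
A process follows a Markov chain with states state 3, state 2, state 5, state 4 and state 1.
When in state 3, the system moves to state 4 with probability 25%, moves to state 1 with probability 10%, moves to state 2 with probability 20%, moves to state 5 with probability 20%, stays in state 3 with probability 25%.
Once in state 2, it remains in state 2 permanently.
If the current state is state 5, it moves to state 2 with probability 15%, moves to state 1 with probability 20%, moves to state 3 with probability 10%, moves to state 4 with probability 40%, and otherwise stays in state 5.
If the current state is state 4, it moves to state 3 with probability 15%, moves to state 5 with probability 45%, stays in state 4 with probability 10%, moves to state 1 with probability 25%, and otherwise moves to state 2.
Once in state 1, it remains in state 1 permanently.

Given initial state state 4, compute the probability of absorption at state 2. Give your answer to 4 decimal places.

0.3296

Let h(s) be the probability of absorption at state 2 starting from transient state s. Then h(state 2) = 1 and h(state 1) = 0. By first-step analysis:
h(state 3) = 0.25·h(state 3) + 0.2·1 + 0.2·h(state 5) + 0.25·h(state 4) + 0.1·0
h(state 5) = 0.1·h(state 3) + 0.15·1 + 0.15·h(state 5) + 0.4·h(state 4) + 0.2·0
h(state 4) = 0.15·h(state 3) + 0.05·1 + 0.45·h(state 5) + 0.1·h(state 4) + 0.25·0
Solving: h(state 3) = 0.4800, h(state 5) = 0.3880, h(state 4) = 0.3296.
Starting from state 4, the probability is 0.3296.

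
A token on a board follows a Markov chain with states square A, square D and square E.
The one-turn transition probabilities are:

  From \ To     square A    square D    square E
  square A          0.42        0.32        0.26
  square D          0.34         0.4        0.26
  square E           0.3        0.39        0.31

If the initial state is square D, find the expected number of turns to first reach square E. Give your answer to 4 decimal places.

3.8462

Let t(s) be the expected number of turns to first reach square E from state s, with t(square E) = 0. Conditioning on the first turn:
t(square A) = 1 + 0.42·t(square A) + 0.32·t(square D)
t(square D) = 1 + 0.34·t(square A) + 0.4·t(square D)
Solving: t(square A) = 3.8462, t(square D) = 3.8462.
Expected turns from square D to square E: 3.8462.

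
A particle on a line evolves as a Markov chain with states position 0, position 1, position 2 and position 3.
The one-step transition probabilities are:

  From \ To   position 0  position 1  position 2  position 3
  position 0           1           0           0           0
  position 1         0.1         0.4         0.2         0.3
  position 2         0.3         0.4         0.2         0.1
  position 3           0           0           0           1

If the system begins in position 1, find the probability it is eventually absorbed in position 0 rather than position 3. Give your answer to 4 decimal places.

Let h(s) be the probability of absorption at position 0 starting from transient state s. Then h(position 0) = 1 and h(position 3) = 0. By first-step analysis:
h(position 1) = 0.1·1 + 0.4·h(position 1) + 0.2·h(position 2) + 0.3·0
h(position 2) = 0.3·1 + 0.4·h(position 1) + 0.2·h(position 2) + 0.1·0
Solving: h(position 1) = 0.3500, h(position 2) = 0.5500.
Starting from position 1, the probability is 0.3500.

0.3500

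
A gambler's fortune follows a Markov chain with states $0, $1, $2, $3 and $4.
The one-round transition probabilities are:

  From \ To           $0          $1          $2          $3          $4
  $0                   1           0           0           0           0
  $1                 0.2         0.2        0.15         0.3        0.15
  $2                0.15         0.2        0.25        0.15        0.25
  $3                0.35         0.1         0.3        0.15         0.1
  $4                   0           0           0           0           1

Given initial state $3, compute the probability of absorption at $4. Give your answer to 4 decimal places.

Let h(s) be the probability of absorption at $4 starting from transient state s. Then h($4) = 1 and h($0) = 0. By first-step analysis:
h($1) = 0.2·0 + 0.2·h($1) + 0.15·h($2) + 0.3·h($3) + 0.15·1
h($2) = 0.15·0 + 0.2·h($1) + 0.25·h($2) + 0.15·h($3) + 0.25·1
h($3) = 0.35·0 + 0.1·h($1) + 0.3·h($2) + 0.15·h($3) + 0.1·1
Solving: h($1) = 0.4140, h($2) = 0.5132, h($3) = 0.3475.
Starting from $3, the probability is 0.3475.

0.3475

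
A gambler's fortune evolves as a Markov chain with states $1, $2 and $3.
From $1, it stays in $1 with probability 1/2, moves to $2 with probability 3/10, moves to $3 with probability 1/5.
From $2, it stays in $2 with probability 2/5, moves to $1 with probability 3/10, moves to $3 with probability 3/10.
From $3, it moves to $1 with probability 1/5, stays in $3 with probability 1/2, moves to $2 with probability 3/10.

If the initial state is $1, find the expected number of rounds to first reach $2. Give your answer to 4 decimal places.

Let t(s) be the expected number of rounds to first reach $2 from state s, with t($2) = 0. Conditioning on the first round:
t($1) = 1 + 0.5·t($1) + 0.2·t($3)
t($3) = 1 + 0.2·t($1) + 0.5·t($3)
Solving: t($1) = 3.3333, t($3) = 3.3333.
Expected rounds from $1 to $2: 3.3333.

3.3333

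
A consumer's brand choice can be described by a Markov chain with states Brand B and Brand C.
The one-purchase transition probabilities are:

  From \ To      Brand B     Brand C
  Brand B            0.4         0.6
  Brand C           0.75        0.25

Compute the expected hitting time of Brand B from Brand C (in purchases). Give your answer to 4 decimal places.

Let t(s) be the expected number of purchases to first reach Brand B from state s, with t(Brand B) = 0. Conditioning on the first purchase:
t(Brand C) = 1 + 0.25·t(Brand C)
Solving: t(Brand C) = 1.3333.
Expected purchases from Brand C to Brand B: 1.3333.

1.3333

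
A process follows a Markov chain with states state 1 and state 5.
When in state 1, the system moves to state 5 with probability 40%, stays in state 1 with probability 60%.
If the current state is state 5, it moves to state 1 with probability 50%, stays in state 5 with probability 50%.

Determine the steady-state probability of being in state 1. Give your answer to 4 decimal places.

0.5556

Let the stationary distribution be π with π = πP and π_1 + π_2 = 1.
π_1 = 0.6·π_1 + 0.5·π_2
Solving with the normalization constraint gives π = (0.5556, 0.4444).
So the stationary probability of state 1 is 0.5556.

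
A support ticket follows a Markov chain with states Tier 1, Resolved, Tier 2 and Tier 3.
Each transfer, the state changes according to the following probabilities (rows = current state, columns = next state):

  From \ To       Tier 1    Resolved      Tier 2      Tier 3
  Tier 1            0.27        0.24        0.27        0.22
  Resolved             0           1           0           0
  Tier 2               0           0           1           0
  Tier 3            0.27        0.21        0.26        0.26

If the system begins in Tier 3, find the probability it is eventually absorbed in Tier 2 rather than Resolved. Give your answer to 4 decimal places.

0.5464

Let h(s) be the probability of absorption at Tier 2 starting from transient state s. Then h(Tier 2) = 1 and h(Resolved) = 0. By first-step analysis:
h(Tier 1) = 0.27·h(Tier 1) + 0.24·0 + 0.27·1 + 0.22·h(Tier 3)
h(Tier 3) = 0.27·h(Tier 1) + 0.21·0 + 0.26·1 + 0.26·h(Tier 3)
Solving: h(Tier 1) = 0.5345, h(Tier 3) = 0.5464.
Starting from Tier 3, the probability is 0.5464.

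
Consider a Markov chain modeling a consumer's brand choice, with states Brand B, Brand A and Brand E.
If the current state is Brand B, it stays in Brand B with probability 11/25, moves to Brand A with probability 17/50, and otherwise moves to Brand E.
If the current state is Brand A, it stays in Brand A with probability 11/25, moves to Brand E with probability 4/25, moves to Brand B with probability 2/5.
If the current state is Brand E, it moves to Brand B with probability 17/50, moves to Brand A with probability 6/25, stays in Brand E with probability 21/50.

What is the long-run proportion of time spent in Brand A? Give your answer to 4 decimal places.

Let the stationary distribution be π with π = πP and π_1 + π_2 + π_3 = 1.
π_1 = 0.44·π_1 + 0.4·π_2 + 0.34·π_3
π_2 = 0.34·π_1 + 0.44·π_2 + 0.24·π_3
Solving with the normalization constraint gives π = (0.4011, 0.3501, 0.2487).
So the stationary probability of Brand A is 0.3501.

0.3501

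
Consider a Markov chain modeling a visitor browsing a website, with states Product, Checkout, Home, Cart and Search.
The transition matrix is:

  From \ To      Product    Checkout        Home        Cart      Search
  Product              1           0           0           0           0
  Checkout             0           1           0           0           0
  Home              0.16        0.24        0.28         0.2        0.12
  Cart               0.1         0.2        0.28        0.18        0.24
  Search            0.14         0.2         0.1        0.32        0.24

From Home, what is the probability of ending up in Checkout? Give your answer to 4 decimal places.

Let h(s) be the probability of absorption at Checkout starting from transient state s. Then h(Checkout) = 1 and h(Product) = 0. By first-step analysis:
h(Home) = 0.16·0 + 0.24·1 + 0.28·h(Home) + 0.2·h(Cart) + 0.12·h(Search)
h(Cart) = 0.1·0 + 0.2·1 + 0.28·h(Home) + 0.18·h(Cart) + 0.24·h(Search)
h(Search) = 0.14·0 + 0.2·1 + 0.1·h(Home) + 0.32·h(Cart) + 0.24·h(Search)
Solving: h(Home) = 0.6099, h(Cart) = 0.6304, h(Search) = 0.6088.
Starting from Home, the probability is 0.6099.

0.6099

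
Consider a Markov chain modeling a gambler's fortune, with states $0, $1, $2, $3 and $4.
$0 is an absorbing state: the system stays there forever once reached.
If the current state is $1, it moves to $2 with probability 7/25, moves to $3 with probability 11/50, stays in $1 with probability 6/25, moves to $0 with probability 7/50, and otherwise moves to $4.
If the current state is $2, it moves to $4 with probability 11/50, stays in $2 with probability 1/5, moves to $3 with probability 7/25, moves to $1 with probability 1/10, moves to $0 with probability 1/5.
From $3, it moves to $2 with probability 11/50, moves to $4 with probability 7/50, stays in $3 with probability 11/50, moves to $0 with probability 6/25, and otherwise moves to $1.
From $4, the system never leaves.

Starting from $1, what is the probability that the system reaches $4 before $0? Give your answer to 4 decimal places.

Let h(s) be the probability of absorption at $4 starting from transient state s. Then h($4) = 1 and h($0) = 0. By first-step analysis:
h($1) = 0.14·0 + 0.24·h($1) + 0.28·h($2) + 0.22·h($3) + 0.12·1
h($2) = 0.2·0 + 0.1·h($1) + 0.2·h($2) + 0.28·h($3) + 0.22·1
h($3) = 0.24·0 + 0.18·h($1) + 0.22·h($2) + 0.22·h($3) + 0.14·1
Solving: h($1) = 0.4558, h($2) = 0.4789, h($3) = 0.4198.
Starting from $1, the probability is 0.4558.

0.4558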